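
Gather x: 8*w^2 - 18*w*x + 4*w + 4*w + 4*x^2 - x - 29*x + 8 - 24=8*w^2 + 8*w + 4*x^2 + x*(-18*w - 30) - 16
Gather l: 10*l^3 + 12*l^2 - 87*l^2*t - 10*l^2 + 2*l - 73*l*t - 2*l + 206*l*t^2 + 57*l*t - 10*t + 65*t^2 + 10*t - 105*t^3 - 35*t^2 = 10*l^3 + l^2*(2 - 87*t) + l*(206*t^2 - 16*t) - 105*t^3 + 30*t^2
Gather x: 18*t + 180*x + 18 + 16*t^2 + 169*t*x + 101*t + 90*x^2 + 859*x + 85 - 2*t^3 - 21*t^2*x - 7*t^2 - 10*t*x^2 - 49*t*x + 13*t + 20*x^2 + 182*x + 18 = -2*t^3 + 9*t^2 + 132*t + x^2*(110 - 10*t) + x*(-21*t^2 + 120*t + 1221) + 121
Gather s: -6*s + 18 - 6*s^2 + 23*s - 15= -6*s^2 + 17*s + 3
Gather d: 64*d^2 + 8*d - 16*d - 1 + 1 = 64*d^2 - 8*d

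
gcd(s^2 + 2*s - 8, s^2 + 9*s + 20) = s + 4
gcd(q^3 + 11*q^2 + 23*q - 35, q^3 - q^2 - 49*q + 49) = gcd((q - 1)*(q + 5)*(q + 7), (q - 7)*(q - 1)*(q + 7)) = q^2 + 6*q - 7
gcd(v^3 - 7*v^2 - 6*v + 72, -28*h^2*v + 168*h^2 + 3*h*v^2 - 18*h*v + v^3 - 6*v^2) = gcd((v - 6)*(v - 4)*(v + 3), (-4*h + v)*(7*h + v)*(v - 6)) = v - 6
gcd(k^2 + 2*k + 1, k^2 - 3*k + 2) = 1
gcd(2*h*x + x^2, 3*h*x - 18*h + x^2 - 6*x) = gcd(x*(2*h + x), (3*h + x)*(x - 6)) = 1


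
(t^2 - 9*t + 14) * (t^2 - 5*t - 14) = t^4 - 14*t^3 + 45*t^2 + 56*t - 196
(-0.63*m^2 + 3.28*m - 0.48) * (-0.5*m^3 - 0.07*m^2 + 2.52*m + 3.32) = 0.315*m^5 - 1.5959*m^4 - 1.5772*m^3 + 6.2076*m^2 + 9.68*m - 1.5936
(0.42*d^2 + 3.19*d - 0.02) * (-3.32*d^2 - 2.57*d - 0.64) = -1.3944*d^4 - 11.6702*d^3 - 8.4007*d^2 - 1.9902*d + 0.0128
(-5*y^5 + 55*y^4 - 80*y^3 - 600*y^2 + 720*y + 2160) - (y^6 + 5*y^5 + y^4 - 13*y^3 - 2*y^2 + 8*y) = -y^6 - 10*y^5 + 54*y^4 - 67*y^3 - 598*y^2 + 712*y + 2160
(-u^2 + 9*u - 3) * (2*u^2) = -2*u^4 + 18*u^3 - 6*u^2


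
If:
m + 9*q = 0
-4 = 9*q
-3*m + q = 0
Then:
No Solution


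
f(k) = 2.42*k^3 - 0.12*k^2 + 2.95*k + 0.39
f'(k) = 7.26*k^2 - 0.24*k + 2.95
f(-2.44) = -42.68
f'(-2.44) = 46.76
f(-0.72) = -2.70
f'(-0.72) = 6.89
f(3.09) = 79.76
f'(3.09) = 71.53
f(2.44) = 42.03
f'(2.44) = 45.59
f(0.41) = 1.75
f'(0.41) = 4.07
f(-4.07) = -176.76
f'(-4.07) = 124.19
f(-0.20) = -0.22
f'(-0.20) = 3.29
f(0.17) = 0.90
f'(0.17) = 3.12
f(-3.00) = -74.88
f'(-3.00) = 69.01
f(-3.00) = -74.88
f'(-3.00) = 69.01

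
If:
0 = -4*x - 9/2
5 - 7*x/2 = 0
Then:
No Solution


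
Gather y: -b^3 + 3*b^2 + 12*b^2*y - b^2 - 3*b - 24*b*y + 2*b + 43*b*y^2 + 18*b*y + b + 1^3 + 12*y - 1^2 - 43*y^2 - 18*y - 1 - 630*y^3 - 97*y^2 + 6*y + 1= -b^3 + 2*b^2 - 630*y^3 + y^2*(43*b - 140) + y*(12*b^2 - 6*b)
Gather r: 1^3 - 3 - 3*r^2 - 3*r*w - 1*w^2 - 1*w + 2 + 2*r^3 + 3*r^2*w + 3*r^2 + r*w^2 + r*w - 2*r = 2*r^3 + 3*r^2*w + r*(w^2 - 2*w - 2) - w^2 - w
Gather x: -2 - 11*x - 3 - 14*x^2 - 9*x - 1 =-14*x^2 - 20*x - 6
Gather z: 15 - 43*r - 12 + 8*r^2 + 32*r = 8*r^2 - 11*r + 3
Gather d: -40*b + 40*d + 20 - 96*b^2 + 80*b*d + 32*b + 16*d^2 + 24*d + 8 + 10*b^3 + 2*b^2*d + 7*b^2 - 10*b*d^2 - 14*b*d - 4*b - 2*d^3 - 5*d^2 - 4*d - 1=10*b^3 - 89*b^2 - 12*b - 2*d^3 + d^2*(11 - 10*b) + d*(2*b^2 + 66*b + 60) + 27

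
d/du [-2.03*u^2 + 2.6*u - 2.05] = 2.6 - 4.06*u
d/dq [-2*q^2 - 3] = -4*q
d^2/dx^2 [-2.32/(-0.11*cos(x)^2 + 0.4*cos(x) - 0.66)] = (-0.112288*(1 - cos(x)^2)^2 + 0.30624*cos(x)^3 + 0.246384*cos(x)^2 - 1.22496*cos(x) + 0.517824)/(0.11*cos(x)^2 - 0.4*cos(x) + 0.66)^3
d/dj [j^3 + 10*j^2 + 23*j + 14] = 3*j^2 + 20*j + 23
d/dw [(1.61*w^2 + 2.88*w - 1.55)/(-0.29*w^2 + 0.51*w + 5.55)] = (1.6563*w^2 + 16.972*w + 16.7745)/(0.0841*w^4 - 0.2958*w^3 - 2.9589*w^2 + 5.661*w + 30.8025)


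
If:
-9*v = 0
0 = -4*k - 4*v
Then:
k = 0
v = 0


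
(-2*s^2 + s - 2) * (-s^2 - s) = 2*s^4 + s^3 + s^2 + 2*s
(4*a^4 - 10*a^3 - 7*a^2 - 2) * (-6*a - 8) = -24*a^5 + 28*a^4 + 122*a^3 + 56*a^2 + 12*a + 16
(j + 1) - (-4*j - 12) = 5*j + 13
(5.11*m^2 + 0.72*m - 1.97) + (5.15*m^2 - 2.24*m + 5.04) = 10.26*m^2 - 1.52*m + 3.07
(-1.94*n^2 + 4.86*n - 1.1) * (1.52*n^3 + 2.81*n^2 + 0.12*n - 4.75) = -2.9488*n^5 + 1.9358*n^4 + 11.7518*n^3 + 6.7072*n^2 - 23.217*n + 5.225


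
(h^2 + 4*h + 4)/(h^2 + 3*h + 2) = (h + 2)/(h + 1)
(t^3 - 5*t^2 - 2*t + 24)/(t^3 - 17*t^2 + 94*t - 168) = (t^2 - t - 6)/(t^2 - 13*t + 42)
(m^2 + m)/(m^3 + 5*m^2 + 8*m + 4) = m/(m^2 + 4*m + 4)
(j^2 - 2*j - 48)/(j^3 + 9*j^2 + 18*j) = (j - 8)/(j*(j + 3))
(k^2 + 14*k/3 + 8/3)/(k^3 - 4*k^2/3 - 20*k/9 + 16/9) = 3*(3*k^2 + 14*k + 8)/(9*k^3 - 12*k^2 - 20*k + 16)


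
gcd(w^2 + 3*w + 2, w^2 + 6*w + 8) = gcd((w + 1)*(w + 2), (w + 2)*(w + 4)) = w + 2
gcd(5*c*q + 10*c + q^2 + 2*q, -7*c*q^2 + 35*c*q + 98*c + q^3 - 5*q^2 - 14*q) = q + 2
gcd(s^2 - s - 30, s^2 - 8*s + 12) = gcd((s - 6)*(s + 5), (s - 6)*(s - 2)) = s - 6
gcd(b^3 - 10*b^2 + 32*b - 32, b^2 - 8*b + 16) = b^2 - 8*b + 16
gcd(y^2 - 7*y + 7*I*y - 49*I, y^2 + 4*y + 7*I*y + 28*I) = y + 7*I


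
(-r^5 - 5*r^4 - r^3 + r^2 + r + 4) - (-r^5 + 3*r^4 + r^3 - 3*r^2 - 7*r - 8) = -8*r^4 - 2*r^3 + 4*r^2 + 8*r + 12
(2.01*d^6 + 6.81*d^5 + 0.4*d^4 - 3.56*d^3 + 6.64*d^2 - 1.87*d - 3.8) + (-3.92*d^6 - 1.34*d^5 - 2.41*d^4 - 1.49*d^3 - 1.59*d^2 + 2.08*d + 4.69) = -1.91*d^6 + 5.47*d^5 - 2.01*d^4 - 5.05*d^3 + 5.05*d^2 + 0.21*d + 0.890000000000001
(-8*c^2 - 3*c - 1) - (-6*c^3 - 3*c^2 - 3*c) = 6*c^3 - 5*c^2 - 1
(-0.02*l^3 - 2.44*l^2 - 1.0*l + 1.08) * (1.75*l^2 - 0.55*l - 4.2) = -0.035*l^5 - 4.259*l^4 - 0.324*l^3 + 12.688*l^2 + 3.606*l - 4.536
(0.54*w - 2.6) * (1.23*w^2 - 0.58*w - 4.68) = 0.6642*w^3 - 3.5112*w^2 - 1.0192*w + 12.168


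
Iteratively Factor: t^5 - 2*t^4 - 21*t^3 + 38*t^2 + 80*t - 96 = (t - 1)*(t^4 - t^3 - 22*t^2 + 16*t + 96) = (t - 1)*(t + 2)*(t^3 - 3*t^2 - 16*t + 48) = (t - 3)*(t - 1)*(t + 2)*(t^2 - 16) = (t - 4)*(t - 3)*(t - 1)*(t + 2)*(t + 4)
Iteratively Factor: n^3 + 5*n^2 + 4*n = (n + 1)*(n^2 + 4*n) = n*(n + 1)*(n + 4)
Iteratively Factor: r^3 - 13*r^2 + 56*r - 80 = (r - 4)*(r^2 - 9*r + 20) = (r - 4)^2*(r - 5)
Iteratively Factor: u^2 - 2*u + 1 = (u - 1)*(u - 1)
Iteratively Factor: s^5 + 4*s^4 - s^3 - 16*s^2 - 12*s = (s - 2)*(s^4 + 6*s^3 + 11*s^2 + 6*s) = (s - 2)*(s + 2)*(s^3 + 4*s^2 + 3*s) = s*(s - 2)*(s + 2)*(s^2 + 4*s + 3) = s*(s - 2)*(s + 2)*(s + 3)*(s + 1)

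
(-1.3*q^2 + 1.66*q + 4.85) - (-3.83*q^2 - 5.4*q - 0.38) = 2.53*q^2 + 7.06*q + 5.23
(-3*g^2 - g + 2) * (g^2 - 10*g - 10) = -3*g^4 + 29*g^3 + 42*g^2 - 10*g - 20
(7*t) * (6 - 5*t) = -35*t^2 + 42*t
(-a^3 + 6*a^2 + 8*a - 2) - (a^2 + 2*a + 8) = -a^3 + 5*a^2 + 6*a - 10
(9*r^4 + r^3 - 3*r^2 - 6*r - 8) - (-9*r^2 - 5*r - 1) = 9*r^4 + r^3 + 6*r^2 - r - 7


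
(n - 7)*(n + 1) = n^2 - 6*n - 7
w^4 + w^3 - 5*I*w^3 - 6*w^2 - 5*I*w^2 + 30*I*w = w*(w - 2)*(w + 3)*(w - 5*I)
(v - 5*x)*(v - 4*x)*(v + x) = v^3 - 8*v^2*x + 11*v*x^2 + 20*x^3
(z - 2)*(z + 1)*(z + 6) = z^3 + 5*z^2 - 8*z - 12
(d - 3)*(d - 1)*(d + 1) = d^3 - 3*d^2 - d + 3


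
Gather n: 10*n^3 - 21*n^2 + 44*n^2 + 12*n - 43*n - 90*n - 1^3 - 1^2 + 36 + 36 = 10*n^3 + 23*n^2 - 121*n + 70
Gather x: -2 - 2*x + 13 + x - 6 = 5 - x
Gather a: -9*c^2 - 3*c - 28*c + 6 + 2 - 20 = -9*c^2 - 31*c - 12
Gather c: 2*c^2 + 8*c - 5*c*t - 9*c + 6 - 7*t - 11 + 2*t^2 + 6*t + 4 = 2*c^2 + c*(-5*t - 1) + 2*t^2 - t - 1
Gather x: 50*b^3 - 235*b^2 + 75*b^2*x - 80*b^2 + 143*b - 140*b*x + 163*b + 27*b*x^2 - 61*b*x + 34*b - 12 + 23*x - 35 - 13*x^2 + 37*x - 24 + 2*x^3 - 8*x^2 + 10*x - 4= 50*b^3 - 315*b^2 + 340*b + 2*x^3 + x^2*(27*b - 21) + x*(75*b^2 - 201*b + 70) - 75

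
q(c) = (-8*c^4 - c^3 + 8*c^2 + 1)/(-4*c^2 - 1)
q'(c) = 8*c*(-8*c^4 - c^3 + 8*c^2 + 1)/(-4*c^2 - 1)^2 + (-32*c^3 - 3*c^2 + 16*c)/(-4*c^2 - 1) = c*(64*c^4 + 4*c^3 + 32*c^2 + 3*c - 8)/(16*c^4 + 8*c^2 + 1)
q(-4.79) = 42.22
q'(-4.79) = -18.90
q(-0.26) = -1.20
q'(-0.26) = 1.03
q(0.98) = -0.07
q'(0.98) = 3.70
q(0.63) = -1.03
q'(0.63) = 1.66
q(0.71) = -0.88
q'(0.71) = 2.18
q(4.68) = 42.48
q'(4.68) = 18.97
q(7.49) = 111.57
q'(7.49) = 30.21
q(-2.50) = 9.46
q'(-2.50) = -9.70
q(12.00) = 288.50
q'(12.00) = 48.25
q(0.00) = -1.00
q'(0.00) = 0.00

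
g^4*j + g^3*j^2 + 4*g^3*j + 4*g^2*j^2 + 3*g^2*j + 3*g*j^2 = g*(g + 3)*(g + j)*(g*j + j)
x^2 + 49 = (x - 7*I)*(x + 7*I)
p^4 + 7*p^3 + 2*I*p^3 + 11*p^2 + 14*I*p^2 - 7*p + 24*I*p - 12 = (p + 3)*(p + 4)*(p + I)^2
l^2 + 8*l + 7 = (l + 1)*(l + 7)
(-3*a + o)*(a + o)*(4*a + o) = -12*a^3 - 11*a^2*o + 2*a*o^2 + o^3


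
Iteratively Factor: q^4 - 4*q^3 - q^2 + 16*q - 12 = (q - 3)*(q^3 - q^2 - 4*q + 4) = (q - 3)*(q - 1)*(q^2 - 4) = (q - 3)*(q - 1)*(q + 2)*(q - 2)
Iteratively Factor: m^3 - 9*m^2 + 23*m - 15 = (m - 1)*(m^2 - 8*m + 15) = (m - 5)*(m - 1)*(m - 3)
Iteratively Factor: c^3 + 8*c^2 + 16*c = (c + 4)*(c^2 + 4*c) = c*(c + 4)*(c + 4)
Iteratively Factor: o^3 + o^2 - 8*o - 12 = (o + 2)*(o^2 - o - 6) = (o - 3)*(o + 2)*(o + 2)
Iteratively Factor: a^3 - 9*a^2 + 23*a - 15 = (a - 5)*(a^2 - 4*a + 3) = (a - 5)*(a - 3)*(a - 1)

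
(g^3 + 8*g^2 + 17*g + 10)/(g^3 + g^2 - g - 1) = (g^2 + 7*g + 10)/(g^2 - 1)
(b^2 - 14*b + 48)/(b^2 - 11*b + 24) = (b - 6)/(b - 3)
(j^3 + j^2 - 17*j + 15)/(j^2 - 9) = (j^2 + 4*j - 5)/(j + 3)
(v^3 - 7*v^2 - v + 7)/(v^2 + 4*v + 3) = (v^2 - 8*v + 7)/(v + 3)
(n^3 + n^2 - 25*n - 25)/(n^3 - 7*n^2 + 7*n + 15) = (n + 5)/(n - 3)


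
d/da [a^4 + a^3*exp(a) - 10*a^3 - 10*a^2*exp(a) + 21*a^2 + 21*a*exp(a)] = a^3*exp(a) + 4*a^3 - 7*a^2*exp(a) - 30*a^2 + a*exp(a) + 42*a + 21*exp(a)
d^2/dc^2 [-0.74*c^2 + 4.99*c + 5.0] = -1.48000000000000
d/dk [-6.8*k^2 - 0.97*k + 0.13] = -13.6*k - 0.97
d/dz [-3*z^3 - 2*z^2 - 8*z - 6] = -9*z^2 - 4*z - 8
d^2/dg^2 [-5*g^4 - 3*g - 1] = -60*g^2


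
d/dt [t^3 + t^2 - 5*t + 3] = 3*t^2 + 2*t - 5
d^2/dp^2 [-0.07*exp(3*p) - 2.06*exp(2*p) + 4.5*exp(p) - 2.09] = (-0.63*exp(2*p) - 8.24*exp(p) + 4.5)*exp(p)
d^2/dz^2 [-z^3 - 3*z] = -6*z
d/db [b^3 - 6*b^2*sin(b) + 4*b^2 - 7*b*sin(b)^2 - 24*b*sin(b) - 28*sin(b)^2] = -6*b^2*cos(b) + 3*b^2 - 12*b*sin(b) - 7*b*sin(2*b) - 24*b*cos(b) + 8*b - 7*sin(b)^2 - 24*sin(b) - 28*sin(2*b)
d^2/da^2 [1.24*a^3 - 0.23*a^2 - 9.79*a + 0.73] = 7.44*a - 0.46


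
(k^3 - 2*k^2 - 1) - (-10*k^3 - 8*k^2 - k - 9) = 11*k^3 + 6*k^2 + k + 8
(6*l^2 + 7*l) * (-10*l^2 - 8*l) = -60*l^4 - 118*l^3 - 56*l^2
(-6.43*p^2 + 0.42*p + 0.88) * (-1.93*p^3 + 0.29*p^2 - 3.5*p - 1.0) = 12.4099*p^5 - 2.6753*p^4 + 20.9284*p^3 + 5.2152*p^2 - 3.5*p - 0.88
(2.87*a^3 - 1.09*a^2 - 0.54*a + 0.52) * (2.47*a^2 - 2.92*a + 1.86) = 7.0889*a^5 - 11.0727*a^4 + 7.1872*a^3 + 0.8338*a^2 - 2.5228*a + 0.9672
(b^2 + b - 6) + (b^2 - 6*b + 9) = 2*b^2 - 5*b + 3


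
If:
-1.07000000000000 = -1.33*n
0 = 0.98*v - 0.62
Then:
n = 0.80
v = 0.63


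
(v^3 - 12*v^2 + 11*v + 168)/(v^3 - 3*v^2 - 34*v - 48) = (v - 7)/(v + 2)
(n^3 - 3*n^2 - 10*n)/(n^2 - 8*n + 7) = n*(n^2 - 3*n - 10)/(n^2 - 8*n + 7)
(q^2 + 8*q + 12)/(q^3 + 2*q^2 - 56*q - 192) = (q + 2)/(q^2 - 4*q - 32)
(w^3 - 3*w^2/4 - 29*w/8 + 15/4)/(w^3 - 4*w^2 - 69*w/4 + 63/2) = (4*w^2 + 3*w - 10)/(2*(2*w^2 - 5*w - 42))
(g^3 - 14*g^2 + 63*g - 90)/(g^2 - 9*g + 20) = (g^2 - 9*g + 18)/(g - 4)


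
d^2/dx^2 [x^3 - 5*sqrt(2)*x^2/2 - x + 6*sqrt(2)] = 6*x - 5*sqrt(2)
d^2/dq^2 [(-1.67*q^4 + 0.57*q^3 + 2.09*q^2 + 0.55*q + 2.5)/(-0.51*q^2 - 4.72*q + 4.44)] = (0.868733999999999*q^6 + 24.120144*q^5 + 200.54028*q^4 - 578.168502*q^3 + 434.435724*q^2 - 111.001032*q - 228.169328)/(0.132651*q^6 + 3.683016*q^5 + 30.62142*q^4 + 41.02624*q^3 - 266.58648*q^2 + 279.144576*q - 87.528384)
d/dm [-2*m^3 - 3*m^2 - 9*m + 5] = -6*m^2 - 6*m - 9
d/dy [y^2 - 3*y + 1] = 2*y - 3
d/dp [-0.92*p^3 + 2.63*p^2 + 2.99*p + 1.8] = -2.76*p^2 + 5.26*p + 2.99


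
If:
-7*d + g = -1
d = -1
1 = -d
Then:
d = -1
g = -8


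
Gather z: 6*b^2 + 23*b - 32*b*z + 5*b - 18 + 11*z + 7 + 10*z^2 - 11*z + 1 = 6*b^2 - 32*b*z + 28*b + 10*z^2 - 10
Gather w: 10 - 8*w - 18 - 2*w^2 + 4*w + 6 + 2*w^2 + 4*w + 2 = 0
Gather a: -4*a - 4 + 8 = 4 - 4*a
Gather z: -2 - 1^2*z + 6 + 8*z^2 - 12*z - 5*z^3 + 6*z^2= -5*z^3 + 14*z^2 - 13*z + 4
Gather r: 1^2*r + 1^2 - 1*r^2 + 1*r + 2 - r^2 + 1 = -2*r^2 + 2*r + 4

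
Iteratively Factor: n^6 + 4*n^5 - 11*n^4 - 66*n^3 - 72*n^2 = (n - 4)*(n^5 + 8*n^4 + 21*n^3 + 18*n^2) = n*(n - 4)*(n^4 + 8*n^3 + 21*n^2 + 18*n) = n^2*(n - 4)*(n^3 + 8*n^2 + 21*n + 18) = n^2*(n - 4)*(n + 2)*(n^2 + 6*n + 9) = n^2*(n - 4)*(n + 2)*(n + 3)*(n + 3)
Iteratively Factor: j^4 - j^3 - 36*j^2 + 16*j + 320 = (j + 4)*(j^3 - 5*j^2 - 16*j + 80) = (j - 5)*(j + 4)*(j^2 - 16) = (j - 5)*(j + 4)^2*(j - 4)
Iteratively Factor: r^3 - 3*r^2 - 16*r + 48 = (r - 4)*(r^2 + r - 12) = (r - 4)*(r - 3)*(r + 4)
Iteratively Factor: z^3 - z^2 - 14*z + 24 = (z + 4)*(z^2 - 5*z + 6) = (z - 3)*(z + 4)*(z - 2)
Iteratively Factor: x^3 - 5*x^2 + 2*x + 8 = (x - 4)*(x^2 - x - 2) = (x - 4)*(x - 2)*(x + 1)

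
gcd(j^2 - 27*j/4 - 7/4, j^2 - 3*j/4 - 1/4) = j + 1/4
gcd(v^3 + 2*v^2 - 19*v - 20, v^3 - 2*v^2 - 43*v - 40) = v^2 + 6*v + 5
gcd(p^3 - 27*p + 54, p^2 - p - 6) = p - 3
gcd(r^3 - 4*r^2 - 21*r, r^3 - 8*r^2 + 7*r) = r^2 - 7*r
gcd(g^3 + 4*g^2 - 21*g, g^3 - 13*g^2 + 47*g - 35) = 1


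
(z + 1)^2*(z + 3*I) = z^3 + 2*z^2 + 3*I*z^2 + z + 6*I*z + 3*I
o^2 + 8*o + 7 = (o + 1)*(o + 7)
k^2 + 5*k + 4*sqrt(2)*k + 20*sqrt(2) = (k + 5)*(k + 4*sqrt(2))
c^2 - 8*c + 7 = (c - 7)*(c - 1)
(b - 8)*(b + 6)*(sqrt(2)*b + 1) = sqrt(2)*b^3 - 2*sqrt(2)*b^2 + b^2 - 48*sqrt(2)*b - 2*b - 48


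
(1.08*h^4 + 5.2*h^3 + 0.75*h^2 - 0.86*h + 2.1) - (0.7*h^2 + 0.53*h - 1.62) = 1.08*h^4 + 5.2*h^3 + 0.05*h^2 - 1.39*h + 3.72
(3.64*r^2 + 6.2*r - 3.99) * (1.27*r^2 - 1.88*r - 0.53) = 4.6228*r^4 + 1.0308*r^3 - 18.6525*r^2 + 4.2152*r + 2.1147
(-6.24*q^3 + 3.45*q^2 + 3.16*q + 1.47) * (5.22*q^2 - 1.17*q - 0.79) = -32.5728*q^5 + 25.3098*q^4 + 17.3883*q^3 + 1.2507*q^2 - 4.2163*q - 1.1613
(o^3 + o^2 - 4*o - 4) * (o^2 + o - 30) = o^5 + 2*o^4 - 33*o^3 - 38*o^2 + 116*o + 120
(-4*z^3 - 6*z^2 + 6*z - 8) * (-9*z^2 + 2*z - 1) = 36*z^5 + 46*z^4 - 62*z^3 + 90*z^2 - 22*z + 8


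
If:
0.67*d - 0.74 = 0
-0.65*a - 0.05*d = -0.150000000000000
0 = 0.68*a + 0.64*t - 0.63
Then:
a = 0.15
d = 1.10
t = 0.83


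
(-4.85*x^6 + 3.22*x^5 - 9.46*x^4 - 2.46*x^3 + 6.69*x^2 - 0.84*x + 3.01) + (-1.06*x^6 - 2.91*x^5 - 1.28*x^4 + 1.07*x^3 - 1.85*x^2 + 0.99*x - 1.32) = -5.91*x^6 + 0.31*x^5 - 10.74*x^4 - 1.39*x^3 + 4.84*x^2 + 0.15*x + 1.69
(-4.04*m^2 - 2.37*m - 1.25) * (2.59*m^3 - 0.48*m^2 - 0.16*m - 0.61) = -10.4636*m^5 - 4.1991*m^4 - 1.4535*m^3 + 3.4436*m^2 + 1.6457*m + 0.7625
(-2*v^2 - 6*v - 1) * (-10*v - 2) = 20*v^3 + 64*v^2 + 22*v + 2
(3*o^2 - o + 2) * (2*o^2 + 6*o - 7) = 6*o^4 + 16*o^3 - 23*o^2 + 19*o - 14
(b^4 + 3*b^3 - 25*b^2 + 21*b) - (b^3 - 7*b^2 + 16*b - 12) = b^4 + 2*b^3 - 18*b^2 + 5*b + 12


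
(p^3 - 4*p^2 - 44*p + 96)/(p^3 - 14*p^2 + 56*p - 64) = (p + 6)/(p - 4)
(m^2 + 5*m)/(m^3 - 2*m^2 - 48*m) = (m + 5)/(m^2 - 2*m - 48)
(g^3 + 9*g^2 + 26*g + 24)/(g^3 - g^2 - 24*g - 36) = (g + 4)/(g - 6)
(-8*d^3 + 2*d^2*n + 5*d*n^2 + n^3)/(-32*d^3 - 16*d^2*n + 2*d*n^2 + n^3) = (d - n)/(4*d - n)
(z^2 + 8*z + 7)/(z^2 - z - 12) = (z^2 + 8*z + 7)/(z^2 - z - 12)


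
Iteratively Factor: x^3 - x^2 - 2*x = (x - 2)*(x^2 + x) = (x - 2)*(x + 1)*(x)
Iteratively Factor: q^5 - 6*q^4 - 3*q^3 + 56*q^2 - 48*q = (q - 4)*(q^4 - 2*q^3 - 11*q^2 + 12*q) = (q - 4)*(q + 3)*(q^3 - 5*q^2 + 4*q) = (q - 4)*(q - 1)*(q + 3)*(q^2 - 4*q) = (q - 4)^2*(q - 1)*(q + 3)*(q)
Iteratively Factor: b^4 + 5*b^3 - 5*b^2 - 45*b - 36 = (b + 3)*(b^3 + 2*b^2 - 11*b - 12) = (b + 1)*(b + 3)*(b^2 + b - 12) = (b + 1)*(b + 3)*(b + 4)*(b - 3)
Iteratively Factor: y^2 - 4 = (y + 2)*(y - 2)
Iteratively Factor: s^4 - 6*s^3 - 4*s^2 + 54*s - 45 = (s + 3)*(s^3 - 9*s^2 + 23*s - 15) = (s - 5)*(s + 3)*(s^2 - 4*s + 3) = (s - 5)*(s - 3)*(s + 3)*(s - 1)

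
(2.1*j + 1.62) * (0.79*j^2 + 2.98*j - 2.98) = 1.659*j^3 + 7.5378*j^2 - 1.4304*j - 4.8276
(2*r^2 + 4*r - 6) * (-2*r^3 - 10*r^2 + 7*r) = -4*r^5 - 28*r^4 - 14*r^3 + 88*r^2 - 42*r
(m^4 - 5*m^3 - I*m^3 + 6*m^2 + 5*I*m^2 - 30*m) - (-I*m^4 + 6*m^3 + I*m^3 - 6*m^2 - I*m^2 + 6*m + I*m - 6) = m^4 + I*m^4 - 11*m^3 - 2*I*m^3 + 12*m^2 + 6*I*m^2 - 36*m - I*m + 6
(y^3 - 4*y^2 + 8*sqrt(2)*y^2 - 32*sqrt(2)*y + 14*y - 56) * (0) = 0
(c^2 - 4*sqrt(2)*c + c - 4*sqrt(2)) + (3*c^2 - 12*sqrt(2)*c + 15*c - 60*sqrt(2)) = 4*c^2 - 16*sqrt(2)*c + 16*c - 64*sqrt(2)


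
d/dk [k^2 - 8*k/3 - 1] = 2*k - 8/3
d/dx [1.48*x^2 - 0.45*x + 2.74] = 2.96*x - 0.45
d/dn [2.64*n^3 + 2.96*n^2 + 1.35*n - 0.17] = 7.92*n^2 + 5.92*n + 1.35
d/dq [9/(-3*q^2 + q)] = 9*(6*q - 1)/(q^2*(3*q - 1)^2)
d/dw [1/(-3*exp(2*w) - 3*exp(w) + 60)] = (2*exp(w) + 1)*exp(w)/(3*(exp(2*w) + exp(w) - 20)^2)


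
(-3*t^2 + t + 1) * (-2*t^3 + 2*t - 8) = 6*t^5 - 2*t^4 - 8*t^3 + 26*t^2 - 6*t - 8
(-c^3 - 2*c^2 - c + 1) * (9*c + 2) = -9*c^4 - 20*c^3 - 13*c^2 + 7*c + 2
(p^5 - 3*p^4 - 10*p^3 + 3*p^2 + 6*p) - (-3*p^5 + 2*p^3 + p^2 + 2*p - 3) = 4*p^5 - 3*p^4 - 12*p^3 + 2*p^2 + 4*p + 3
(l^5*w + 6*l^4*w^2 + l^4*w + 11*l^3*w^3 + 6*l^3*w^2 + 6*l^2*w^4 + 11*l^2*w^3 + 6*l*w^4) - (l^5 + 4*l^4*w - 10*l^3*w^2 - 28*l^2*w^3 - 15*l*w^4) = l^5*w - l^5 + 6*l^4*w^2 - 3*l^4*w + 11*l^3*w^3 + 16*l^3*w^2 + 6*l^2*w^4 + 39*l^2*w^3 + 21*l*w^4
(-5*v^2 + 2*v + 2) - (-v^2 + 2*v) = 2 - 4*v^2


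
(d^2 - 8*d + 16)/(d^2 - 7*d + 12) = (d - 4)/(d - 3)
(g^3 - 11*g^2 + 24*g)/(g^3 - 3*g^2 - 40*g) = (g - 3)/(g + 5)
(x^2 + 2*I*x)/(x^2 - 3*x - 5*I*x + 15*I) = x*(x + 2*I)/(x^2 - 3*x - 5*I*x + 15*I)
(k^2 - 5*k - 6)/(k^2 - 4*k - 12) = (k + 1)/(k + 2)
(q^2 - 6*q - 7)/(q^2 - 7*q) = (q + 1)/q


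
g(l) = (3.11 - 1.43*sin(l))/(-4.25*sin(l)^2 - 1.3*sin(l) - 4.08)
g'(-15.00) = 0.30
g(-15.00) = -0.80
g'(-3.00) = -0.38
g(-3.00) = -0.83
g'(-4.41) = -0.10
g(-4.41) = -0.19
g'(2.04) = -0.17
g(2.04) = -0.21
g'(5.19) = -0.21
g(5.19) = -0.70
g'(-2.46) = 0.29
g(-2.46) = -0.81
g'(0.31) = 0.70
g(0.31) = -0.55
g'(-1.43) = -0.06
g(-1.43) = -0.65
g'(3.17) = -0.56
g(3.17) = -0.78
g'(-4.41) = -0.10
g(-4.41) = -0.19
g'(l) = (3.11 - 1.43*sin(l))*(8.5*sin(l)*cos(l) + 1.3*cos(l))/(-4.25*sin(l)^2 - 1.3*sin(l) - 4.08)^2 - 1.43*cos(l)/(-4.25*sin(l)^2 - 1.3*sin(l) - 4.08) = (-6.0775*sin(l)^2 + 26.435*sin(l) + 9.8774)*cos(l)/(18.0625*sin(l)^4 + 11.05*sin(l)^3 + 36.37*sin(l)^2 + 10.608*sin(l) + 16.6464)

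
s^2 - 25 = (s - 5)*(s + 5)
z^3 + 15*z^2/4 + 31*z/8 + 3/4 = (z + 1/4)*(z + 3/2)*(z + 2)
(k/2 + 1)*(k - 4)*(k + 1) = k^3/2 - k^2/2 - 5*k - 4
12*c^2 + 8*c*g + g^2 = (2*c + g)*(6*c + g)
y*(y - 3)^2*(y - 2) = y^4 - 8*y^3 + 21*y^2 - 18*y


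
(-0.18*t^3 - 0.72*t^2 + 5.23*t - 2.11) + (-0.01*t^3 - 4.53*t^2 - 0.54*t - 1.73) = -0.19*t^3 - 5.25*t^2 + 4.69*t - 3.84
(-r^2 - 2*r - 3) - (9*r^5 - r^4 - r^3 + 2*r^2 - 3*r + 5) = -9*r^5 + r^4 + r^3 - 3*r^2 + r - 8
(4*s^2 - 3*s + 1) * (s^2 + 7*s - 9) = 4*s^4 + 25*s^3 - 56*s^2 + 34*s - 9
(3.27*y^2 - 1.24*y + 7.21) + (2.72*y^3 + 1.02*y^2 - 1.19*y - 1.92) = 2.72*y^3 + 4.29*y^2 - 2.43*y + 5.29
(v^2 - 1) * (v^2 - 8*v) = v^4 - 8*v^3 - v^2 + 8*v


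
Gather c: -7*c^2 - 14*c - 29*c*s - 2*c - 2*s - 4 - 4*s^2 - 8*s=-7*c^2 + c*(-29*s - 16) - 4*s^2 - 10*s - 4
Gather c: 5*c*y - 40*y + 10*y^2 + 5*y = 5*c*y + 10*y^2 - 35*y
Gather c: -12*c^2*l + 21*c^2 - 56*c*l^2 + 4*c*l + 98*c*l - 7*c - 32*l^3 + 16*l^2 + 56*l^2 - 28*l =c^2*(21 - 12*l) + c*(-56*l^2 + 102*l - 7) - 32*l^3 + 72*l^2 - 28*l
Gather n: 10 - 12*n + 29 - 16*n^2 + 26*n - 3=-16*n^2 + 14*n + 36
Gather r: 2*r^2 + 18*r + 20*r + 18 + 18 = 2*r^2 + 38*r + 36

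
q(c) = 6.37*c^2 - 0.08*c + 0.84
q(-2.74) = 48.88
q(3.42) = 75.07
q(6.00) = 229.68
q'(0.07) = 0.81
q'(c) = 12.74*c - 0.08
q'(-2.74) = -34.99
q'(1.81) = 22.98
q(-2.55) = 42.46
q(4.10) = 107.59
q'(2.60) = 33.04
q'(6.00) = 76.36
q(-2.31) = 35.02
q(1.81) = 21.56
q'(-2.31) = -29.51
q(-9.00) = 517.53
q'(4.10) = 52.15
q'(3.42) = 43.49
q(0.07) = 0.87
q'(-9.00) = -114.74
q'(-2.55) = -32.57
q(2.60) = 43.69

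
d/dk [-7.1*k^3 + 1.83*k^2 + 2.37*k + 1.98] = -21.3*k^2 + 3.66*k + 2.37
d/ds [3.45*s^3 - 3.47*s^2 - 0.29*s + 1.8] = 10.35*s^2 - 6.94*s - 0.29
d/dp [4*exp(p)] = 4*exp(p)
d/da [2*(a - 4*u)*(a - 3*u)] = 4*a - 14*u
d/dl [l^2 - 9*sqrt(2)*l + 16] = 2*l - 9*sqrt(2)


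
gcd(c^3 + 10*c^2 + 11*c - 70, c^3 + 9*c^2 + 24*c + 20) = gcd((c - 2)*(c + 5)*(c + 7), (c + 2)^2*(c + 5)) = c + 5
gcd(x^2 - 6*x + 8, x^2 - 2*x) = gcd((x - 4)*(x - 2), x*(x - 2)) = x - 2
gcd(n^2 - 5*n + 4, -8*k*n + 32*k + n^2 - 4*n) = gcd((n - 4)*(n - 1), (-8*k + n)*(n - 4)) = n - 4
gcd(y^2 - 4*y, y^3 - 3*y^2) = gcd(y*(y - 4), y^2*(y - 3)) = y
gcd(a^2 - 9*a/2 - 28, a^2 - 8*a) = a - 8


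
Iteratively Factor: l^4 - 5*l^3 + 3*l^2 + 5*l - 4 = (l - 1)*(l^3 - 4*l^2 - l + 4) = (l - 4)*(l - 1)*(l^2 - 1) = (l - 4)*(l - 1)^2*(l + 1)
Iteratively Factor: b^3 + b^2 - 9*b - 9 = (b + 3)*(b^2 - 2*b - 3) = (b + 1)*(b + 3)*(b - 3)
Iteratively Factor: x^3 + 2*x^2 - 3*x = (x - 1)*(x^2 + 3*x) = (x - 1)*(x + 3)*(x)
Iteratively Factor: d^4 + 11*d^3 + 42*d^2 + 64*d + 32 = (d + 1)*(d^3 + 10*d^2 + 32*d + 32) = (d + 1)*(d + 2)*(d^2 + 8*d + 16) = (d + 1)*(d + 2)*(d + 4)*(d + 4)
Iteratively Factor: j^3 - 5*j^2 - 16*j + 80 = (j - 5)*(j^2 - 16) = (j - 5)*(j + 4)*(j - 4)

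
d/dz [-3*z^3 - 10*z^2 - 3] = z*(-9*z - 20)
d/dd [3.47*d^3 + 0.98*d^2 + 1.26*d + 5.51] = 10.41*d^2 + 1.96*d + 1.26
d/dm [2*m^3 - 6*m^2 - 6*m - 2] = 6*m^2 - 12*m - 6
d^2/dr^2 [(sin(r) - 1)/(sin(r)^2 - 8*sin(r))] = (-sin(r)^2 - 4*sin(r) - 22 + 58/sin(r) + 48/sin(r)^2 - 128/sin(r)^3)/(sin(r) - 8)^3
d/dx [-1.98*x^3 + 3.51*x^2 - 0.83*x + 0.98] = -5.94*x^2 + 7.02*x - 0.83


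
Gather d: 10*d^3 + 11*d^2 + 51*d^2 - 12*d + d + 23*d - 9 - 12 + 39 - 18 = 10*d^3 + 62*d^2 + 12*d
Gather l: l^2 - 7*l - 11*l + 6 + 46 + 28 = l^2 - 18*l + 80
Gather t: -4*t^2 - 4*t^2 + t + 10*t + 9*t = -8*t^2 + 20*t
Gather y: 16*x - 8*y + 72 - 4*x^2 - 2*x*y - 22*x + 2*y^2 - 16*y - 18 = -4*x^2 - 6*x + 2*y^2 + y*(-2*x - 24) + 54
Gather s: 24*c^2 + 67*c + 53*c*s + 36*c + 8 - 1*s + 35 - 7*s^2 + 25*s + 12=24*c^2 + 103*c - 7*s^2 + s*(53*c + 24) + 55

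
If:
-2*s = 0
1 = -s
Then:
No Solution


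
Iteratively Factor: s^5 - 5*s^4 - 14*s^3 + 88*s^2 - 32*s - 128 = (s - 2)*(s^4 - 3*s^3 - 20*s^2 + 48*s + 64) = (s - 4)*(s - 2)*(s^3 + s^2 - 16*s - 16) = (s - 4)*(s - 2)*(s + 4)*(s^2 - 3*s - 4) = (s - 4)^2*(s - 2)*(s + 4)*(s + 1)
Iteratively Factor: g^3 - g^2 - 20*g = (g + 4)*(g^2 - 5*g) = (g - 5)*(g + 4)*(g)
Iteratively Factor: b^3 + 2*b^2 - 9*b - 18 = (b - 3)*(b^2 + 5*b + 6) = (b - 3)*(b + 2)*(b + 3)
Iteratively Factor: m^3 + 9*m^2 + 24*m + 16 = (m + 4)*(m^2 + 5*m + 4) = (m + 4)^2*(m + 1)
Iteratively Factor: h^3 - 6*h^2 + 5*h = (h - 1)*(h^2 - 5*h) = h*(h - 1)*(h - 5)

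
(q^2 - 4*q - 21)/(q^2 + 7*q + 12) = (q - 7)/(q + 4)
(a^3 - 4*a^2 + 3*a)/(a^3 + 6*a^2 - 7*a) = (a - 3)/(a + 7)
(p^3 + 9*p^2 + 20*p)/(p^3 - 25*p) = (p + 4)/(p - 5)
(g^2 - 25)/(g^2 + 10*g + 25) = (g - 5)/(g + 5)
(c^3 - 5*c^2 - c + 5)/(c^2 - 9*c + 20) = (c^2 - 1)/(c - 4)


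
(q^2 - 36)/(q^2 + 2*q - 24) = (q - 6)/(q - 4)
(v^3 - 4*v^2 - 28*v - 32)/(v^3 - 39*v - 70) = (v^2 - 6*v - 16)/(v^2 - 2*v - 35)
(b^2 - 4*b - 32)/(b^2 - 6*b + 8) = (b^2 - 4*b - 32)/(b^2 - 6*b + 8)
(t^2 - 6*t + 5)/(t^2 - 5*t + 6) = (t^2 - 6*t + 5)/(t^2 - 5*t + 6)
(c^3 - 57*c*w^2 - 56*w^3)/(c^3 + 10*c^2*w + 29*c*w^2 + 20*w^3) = (c^2 - c*w - 56*w^2)/(c^2 + 9*c*w + 20*w^2)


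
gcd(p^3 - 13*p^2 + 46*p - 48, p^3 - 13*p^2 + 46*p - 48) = p^3 - 13*p^2 + 46*p - 48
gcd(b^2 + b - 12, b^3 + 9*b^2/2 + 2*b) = b + 4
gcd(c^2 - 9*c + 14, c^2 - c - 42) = c - 7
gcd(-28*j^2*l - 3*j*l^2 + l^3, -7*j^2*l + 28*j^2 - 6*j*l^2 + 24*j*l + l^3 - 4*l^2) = 7*j - l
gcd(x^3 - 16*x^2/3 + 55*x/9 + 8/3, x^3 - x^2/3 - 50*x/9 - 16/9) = x^2 - 7*x/3 - 8/9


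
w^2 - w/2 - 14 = (w - 4)*(w + 7/2)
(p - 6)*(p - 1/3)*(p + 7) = p^3 + 2*p^2/3 - 127*p/3 + 14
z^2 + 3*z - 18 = (z - 3)*(z + 6)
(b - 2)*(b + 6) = b^2 + 4*b - 12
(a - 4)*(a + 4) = a^2 - 16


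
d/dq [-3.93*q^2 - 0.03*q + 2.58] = -7.86*q - 0.03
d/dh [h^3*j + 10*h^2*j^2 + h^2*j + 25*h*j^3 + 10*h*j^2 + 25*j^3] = j*(3*h^2 + 20*h*j + 2*h + 25*j^2 + 10*j)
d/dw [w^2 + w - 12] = 2*w + 1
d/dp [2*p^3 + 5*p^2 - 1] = 2*p*(3*p + 5)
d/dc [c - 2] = 1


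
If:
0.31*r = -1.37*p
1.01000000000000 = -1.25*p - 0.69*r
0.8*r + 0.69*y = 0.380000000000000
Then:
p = 0.56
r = -2.48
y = 3.43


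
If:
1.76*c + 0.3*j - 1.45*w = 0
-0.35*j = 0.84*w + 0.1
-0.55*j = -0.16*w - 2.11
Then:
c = -1.84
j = 3.39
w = -1.53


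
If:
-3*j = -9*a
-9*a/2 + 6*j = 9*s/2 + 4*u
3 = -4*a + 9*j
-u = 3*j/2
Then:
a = 3/23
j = 9/23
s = 21/23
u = -27/46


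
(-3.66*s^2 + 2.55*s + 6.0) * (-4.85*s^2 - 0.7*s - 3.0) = 17.751*s^4 - 9.8055*s^3 - 19.905*s^2 - 11.85*s - 18.0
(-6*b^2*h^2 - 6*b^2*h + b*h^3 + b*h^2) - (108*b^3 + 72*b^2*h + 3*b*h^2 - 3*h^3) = -108*b^3 - 6*b^2*h^2 - 78*b^2*h + b*h^3 - 2*b*h^2 + 3*h^3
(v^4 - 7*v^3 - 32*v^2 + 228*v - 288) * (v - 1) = v^5 - 8*v^4 - 25*v^3 + 260*v^2 - 516*v + 288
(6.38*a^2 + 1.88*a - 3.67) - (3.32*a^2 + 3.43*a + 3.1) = 3.06*a^2 - 1.55*a - 6.77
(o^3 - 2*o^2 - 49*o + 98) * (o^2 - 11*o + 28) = o^5 - 13*o^4 + o^3 + 581*o^2 - 2450*o + 2744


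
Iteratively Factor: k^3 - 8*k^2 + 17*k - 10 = (k - 2)*(k^2 - 6*k + 5) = (k - 2)*(k - 1)*(k - 5)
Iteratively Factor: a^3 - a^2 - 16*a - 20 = (a - 5)*(a^2 + 4*a + 4) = (a - 5)*(a + 2)*(a + 2)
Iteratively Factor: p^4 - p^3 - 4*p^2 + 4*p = (p)*(p^3 - p^2 - 4*p + 4) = p*(p + 2)*(p^2 - 3*p + 2) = p*(p - 2)*(p + 2)*(p - 1)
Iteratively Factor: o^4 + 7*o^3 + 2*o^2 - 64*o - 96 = (o + 2)*(o^3 + 5*o^2 - 8*o - 48) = (o - 3)*(o + 2)*(o^2 + 8*o + 16) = (o - 3)*(o + 2)*(o + 4)*(o + 4)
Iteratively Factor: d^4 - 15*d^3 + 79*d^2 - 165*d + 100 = (d - 5)*(d^3 - 10*d^2 + 29*d - 20) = (d - 5)*(d - 1)*(d^2 - 9*d + 20) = (d - 5)*(d - 4)*(d - 1)*(d - 5)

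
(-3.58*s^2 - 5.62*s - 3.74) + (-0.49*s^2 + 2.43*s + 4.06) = -4.07*s^2 - 3.19*s + 0.319999999999999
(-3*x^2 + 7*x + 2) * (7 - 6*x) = 18*x^3 - 63*x^2 + 37*x + 14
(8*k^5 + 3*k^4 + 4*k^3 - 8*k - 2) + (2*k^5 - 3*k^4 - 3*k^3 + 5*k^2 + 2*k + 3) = 10*k^5 + k^3 + 5*k^2 - 6*k + 1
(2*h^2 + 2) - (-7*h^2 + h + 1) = 9*h^2 - h + 1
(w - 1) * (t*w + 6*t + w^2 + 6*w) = t*w^2 + 5*t*w - 6*t + w^3 + 5*w^2 - 6*w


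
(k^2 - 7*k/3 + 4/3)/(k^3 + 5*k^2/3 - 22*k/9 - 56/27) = 9*(k - 1)/(9*k^2 + 27*k + 14)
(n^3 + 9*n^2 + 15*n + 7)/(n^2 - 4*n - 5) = (n^2 + 8*n + 7)/(n - 5)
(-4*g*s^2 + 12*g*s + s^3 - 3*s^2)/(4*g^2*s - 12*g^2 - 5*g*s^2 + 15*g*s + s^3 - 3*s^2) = s/(-g + s)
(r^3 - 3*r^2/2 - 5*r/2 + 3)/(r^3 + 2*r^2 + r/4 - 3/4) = 2*(r^2 - 3*r + 2)/(2*r^2 + r - 1)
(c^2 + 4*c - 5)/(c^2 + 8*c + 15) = (c - 1)/(c + 3)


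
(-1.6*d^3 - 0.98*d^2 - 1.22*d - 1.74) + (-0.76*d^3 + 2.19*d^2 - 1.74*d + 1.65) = -2.36*d^3 + 1.21*d^2 - 2.96*d - 0.0900000000000001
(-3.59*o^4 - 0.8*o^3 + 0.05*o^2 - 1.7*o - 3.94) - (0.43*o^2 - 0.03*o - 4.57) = -3.59*o^4 - 0.8*o^3 - 0.38*o^2 - 1.67*o + 0.63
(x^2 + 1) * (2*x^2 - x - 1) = 2*x^4 - x^3 + x^2 - x - 1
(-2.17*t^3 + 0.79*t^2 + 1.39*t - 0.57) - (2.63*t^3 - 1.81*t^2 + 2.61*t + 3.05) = -4.8*t^3 + 2.6*t^2 - 1.22*t - 3.62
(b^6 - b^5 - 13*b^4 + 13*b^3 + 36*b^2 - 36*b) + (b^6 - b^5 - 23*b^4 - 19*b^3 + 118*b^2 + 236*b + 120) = 2*b^6 - 2*b^5 - 36*b^4 - 6*b^3 + 154*b^2 + 200*b + 120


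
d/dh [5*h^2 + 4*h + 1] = 10*h + 4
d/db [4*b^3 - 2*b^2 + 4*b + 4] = 12*b^2 - 4*b + 4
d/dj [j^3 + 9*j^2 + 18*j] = 3*j^2 + 18*j + 18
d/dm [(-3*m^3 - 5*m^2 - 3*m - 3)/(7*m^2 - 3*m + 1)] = (-21*m^4 + 18*m^3 + 27*m^2 + 32*m - 12)/(49*m^4 - 42*m^3 + 23*m^2 - 6*m + 1)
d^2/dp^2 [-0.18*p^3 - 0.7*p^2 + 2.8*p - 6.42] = -1.08*p - 1.4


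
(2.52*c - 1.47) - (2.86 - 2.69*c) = 5.21*c - 4.33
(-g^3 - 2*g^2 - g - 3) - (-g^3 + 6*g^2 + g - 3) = -8*g^2 - 2*g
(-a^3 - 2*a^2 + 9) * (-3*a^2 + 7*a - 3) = 3*a^5 - a^4 - 11*a^3 - 21*a^2 + 63*a - 27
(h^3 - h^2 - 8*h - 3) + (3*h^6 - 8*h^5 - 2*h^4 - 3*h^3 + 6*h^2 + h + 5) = 3*h^6 - 8*h^5 - 2*h^4 - 2*h^3 + 5*h^2 - 7*h + 2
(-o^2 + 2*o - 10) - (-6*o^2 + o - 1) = 5*o^2 + o - 9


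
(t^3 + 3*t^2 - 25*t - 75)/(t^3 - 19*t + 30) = (t^2 - 2*t - 15)/(t^2 - 5*t + 6)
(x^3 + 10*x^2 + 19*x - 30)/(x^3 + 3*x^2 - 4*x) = (x^2 + 11*x + 30)/(x*(x + 4))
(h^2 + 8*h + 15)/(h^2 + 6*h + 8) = (h^2 + 8*h + 15)/(h^2 + 6*h + 8)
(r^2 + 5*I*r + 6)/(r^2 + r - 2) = (r^2 + 5*I*r + 6)/(r^2 + r - 2)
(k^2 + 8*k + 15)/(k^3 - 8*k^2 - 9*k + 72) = (k + 5)/(k^2 - 11*k + 24)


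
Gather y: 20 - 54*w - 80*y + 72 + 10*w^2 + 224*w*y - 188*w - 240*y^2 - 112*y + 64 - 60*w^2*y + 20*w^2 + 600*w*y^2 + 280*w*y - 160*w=30*w^2 - 402*w + y^2*(600*w - 240) + y*(-60*w^2 + 504*w - 192) + 156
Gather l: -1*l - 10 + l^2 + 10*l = l^2 + 9*l - 10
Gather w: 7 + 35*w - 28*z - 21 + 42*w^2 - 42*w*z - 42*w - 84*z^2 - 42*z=42*w^2 + w*(-42*z - 7) - 84*z^2 - 70*z - 14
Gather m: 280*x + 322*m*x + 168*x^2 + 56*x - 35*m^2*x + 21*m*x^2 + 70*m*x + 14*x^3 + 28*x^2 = -35*m^2*x + m*(21*x^2 + 392*x) + 14*x^3 + 196*x^2 + 336*x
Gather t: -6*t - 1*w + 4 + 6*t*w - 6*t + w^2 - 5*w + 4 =t*(6*w - 12) + w^2 - 6*w + 8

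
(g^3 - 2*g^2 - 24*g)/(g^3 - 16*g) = (g - 6)/(g - 4)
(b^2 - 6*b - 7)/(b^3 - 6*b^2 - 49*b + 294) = (b + 1)/(b^2 + b - 42)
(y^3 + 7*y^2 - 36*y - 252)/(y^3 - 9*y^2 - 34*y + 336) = (y^2 + y - 42)/(y^2 - 15*y + 56)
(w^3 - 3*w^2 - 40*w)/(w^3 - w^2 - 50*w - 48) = w*(w + 5)/(w^2 + 7*w + 6)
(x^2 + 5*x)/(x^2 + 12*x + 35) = x/(x + 7)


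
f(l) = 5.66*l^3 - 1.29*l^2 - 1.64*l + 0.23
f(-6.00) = -1258.93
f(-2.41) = -82.54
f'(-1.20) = 25.91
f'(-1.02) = 18.66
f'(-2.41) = 103.20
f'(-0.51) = 4.09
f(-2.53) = -95.54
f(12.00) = 9575.27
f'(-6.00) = 625.12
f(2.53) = 79.48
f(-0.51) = -0.02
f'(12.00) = 2412.52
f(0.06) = 0.13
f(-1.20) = -9.44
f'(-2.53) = 113.57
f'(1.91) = 55.38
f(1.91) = 31.83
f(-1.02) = -5.45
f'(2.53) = 100.52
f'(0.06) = -1.73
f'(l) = 16.98*l^2 - 2.58*l - 1.64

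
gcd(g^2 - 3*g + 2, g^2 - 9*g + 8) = g - 1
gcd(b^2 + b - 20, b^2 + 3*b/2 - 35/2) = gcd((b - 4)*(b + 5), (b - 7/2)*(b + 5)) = b + 5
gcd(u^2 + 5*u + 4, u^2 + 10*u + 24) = u + 4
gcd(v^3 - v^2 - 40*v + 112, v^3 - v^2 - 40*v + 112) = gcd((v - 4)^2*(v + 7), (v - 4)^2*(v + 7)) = v^3 - v^2 - 40*v + 112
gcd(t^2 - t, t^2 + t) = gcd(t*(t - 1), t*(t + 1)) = t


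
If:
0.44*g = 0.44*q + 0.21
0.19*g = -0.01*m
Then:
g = q + 0.477272727272727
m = -19.0*q - 9.06818181818182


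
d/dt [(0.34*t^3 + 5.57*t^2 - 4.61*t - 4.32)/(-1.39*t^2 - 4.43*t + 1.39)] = (-0.4726*t^4 - 3.0124*t^3 - 29.6652*t^2 + 3.475*t - 25.5455)/(1.9321*t^4 + 12.3154*t^3 + 15.7607*t^2 - 12.3154*t + 1.9321)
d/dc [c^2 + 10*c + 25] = 2*c + 10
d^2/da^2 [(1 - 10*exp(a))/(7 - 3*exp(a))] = (201*exp(a) + 469)*exp(a)/(27*exp(3*a) - 189*exp(2*a) + 441*exp(a) - 343)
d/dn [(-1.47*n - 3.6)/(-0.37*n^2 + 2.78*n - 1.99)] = (-0.5439*n^2 - 2.664*n + 12.9333)/(0.1369*n^4 - 2.0572*n^3 + 9.201*n^2 - 11.0644*n + 3.9601)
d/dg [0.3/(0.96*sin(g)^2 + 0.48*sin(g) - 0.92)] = -(0.576*sin(g) + 0.144)*cos(g)/(0.96*sin(g)^2 + 0.48*sin(g) - 0.92)^2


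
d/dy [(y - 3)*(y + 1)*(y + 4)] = 3*y^2 + 4*y - 11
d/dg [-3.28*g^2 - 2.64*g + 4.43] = -6.56*g - 2.64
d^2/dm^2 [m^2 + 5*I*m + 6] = 2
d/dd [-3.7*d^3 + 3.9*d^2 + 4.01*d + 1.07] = -11.1*d^2 + 7.8*d + 4.01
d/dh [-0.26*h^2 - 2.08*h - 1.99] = -0.52*h - 2.08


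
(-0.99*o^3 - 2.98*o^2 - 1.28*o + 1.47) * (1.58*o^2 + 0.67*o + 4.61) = -1.5642*o^5 - 5.3717*o^4 - 8.5829*o^3 - 12.2728*o^2 - 4.9159*o + 6.7767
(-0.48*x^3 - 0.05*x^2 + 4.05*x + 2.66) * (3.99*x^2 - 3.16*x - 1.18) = -1.9152*x^5 + 1.3173*x^4 + 16.8839*x^3 - 2.1256*x^2 - 13.1846*x - 3.1388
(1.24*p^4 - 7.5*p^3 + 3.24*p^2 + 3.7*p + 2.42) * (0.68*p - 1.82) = 0.8432*p^5 - 7.3568*p^4 + 15.8532*p^3 - 3.3808*p^2 - 5.0884*p - 4.4044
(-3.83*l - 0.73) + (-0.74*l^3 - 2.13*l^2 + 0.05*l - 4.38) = -0.74*l^3 - 2.13*l^2 - 3.78*l - 5.11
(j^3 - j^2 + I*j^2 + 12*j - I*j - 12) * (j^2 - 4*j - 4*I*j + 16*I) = j^5 - 5*j^4 - 3*I*j^4 + 20*j^3 + 15*I*j^3 - 80*j^2 - 60*I*j^2 + 64*j + 240*I*j - 192*I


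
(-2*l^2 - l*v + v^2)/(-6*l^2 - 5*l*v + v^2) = (-2*l + v)/(-6*l + v)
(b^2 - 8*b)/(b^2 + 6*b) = (b - 8)/(b + 6)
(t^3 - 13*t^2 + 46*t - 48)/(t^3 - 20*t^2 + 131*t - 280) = (t^2 - 5*t + 6)/(t^2 - 12*t + 35)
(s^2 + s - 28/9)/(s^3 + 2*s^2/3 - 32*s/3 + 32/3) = (s + 7/3)/(s^2 + 2*s - 8)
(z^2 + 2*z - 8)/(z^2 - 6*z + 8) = (z + 4)/(z - 4)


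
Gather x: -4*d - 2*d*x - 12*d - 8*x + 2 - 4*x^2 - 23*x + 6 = -16*d - 4*x^2 + x*(-2*d - 31) + 8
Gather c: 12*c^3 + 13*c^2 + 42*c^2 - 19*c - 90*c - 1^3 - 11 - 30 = 12*c^3 + 55*c^2 - 109*c - 42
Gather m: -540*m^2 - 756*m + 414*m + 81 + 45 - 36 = -540*m^2 - 342*m + 90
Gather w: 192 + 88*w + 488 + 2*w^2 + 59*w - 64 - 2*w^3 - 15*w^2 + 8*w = -2*w^3 - 13*w^2 + 155*w + 616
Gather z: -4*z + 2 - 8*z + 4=6 - 12*z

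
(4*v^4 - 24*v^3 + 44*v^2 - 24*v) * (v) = 4*v^5 - 24*v^4 + 44*v^3 - 24*v^2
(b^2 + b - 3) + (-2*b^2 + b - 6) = -b^2 + 2*b - 9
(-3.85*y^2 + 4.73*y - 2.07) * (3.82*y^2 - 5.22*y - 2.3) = -14.707*y^4 + 38.1656*y^3 - 23.743*y^2 - 0.0736000000000008*y + 4.761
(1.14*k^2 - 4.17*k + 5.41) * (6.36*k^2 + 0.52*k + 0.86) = 7.2504*k^4 - 25.9284*k^3 + 33.2196*k^2 - 0.773*k + 4.6526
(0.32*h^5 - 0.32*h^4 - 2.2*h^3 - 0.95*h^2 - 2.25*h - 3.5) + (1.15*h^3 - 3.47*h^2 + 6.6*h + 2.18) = 0.32*h^5 - 0.32*h^4 - 1.05*h^3 - 4.42*h^2 + 4.35*h - 1.32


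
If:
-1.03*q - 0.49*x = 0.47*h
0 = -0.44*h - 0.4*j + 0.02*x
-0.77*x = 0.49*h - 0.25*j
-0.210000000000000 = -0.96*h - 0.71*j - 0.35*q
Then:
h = 1.39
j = -1.59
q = 0.03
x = -1.40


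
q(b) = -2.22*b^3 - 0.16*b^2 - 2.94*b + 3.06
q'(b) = -6.66*b^2 - 0.32*b - 2.94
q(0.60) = 0.76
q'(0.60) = -5.53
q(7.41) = -930.76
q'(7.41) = -371.00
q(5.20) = -328.70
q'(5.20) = -184.69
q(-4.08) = 163.17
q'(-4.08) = -112.50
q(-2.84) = 60.97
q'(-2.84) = -55.75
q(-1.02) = 8.25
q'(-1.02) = -9.54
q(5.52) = -391.44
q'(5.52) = -207.64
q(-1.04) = 8.44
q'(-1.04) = -9.81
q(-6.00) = 494.46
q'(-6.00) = -240.78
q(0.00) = 3.06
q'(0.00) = -2.94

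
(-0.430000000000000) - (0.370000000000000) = -0.800000000000000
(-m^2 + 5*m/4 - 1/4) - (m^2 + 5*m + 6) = -2*m^2 - 15*m/4 - 25/4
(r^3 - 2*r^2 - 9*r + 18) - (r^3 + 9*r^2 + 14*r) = -11*r^2 - 23*r + 18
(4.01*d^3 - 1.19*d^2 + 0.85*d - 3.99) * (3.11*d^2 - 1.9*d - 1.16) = 12.4711*d^5 - 11.3199*d^4 + 0.2529*d^3 - 12.6435*d^2 + 6.595*d + 4.6284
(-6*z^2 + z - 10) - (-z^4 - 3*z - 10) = z^4 - 6*z^2 + 4*z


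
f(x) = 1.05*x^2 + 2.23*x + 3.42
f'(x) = 2.1*x + 2.23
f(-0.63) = 2.43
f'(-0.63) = 0.91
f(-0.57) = 2.49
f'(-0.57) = 1.03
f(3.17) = 21.04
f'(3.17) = 8.89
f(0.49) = 4.76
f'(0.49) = 3.26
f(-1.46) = 2.40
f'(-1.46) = -0.84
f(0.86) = 6.11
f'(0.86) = 4.04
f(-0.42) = 2.67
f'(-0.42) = 1.35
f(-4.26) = 12.98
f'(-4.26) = -6.72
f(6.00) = 54.60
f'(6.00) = 14.83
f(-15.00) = 206.22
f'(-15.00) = -29.27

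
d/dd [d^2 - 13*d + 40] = 2*d - 13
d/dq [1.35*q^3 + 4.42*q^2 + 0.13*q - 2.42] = 4.05*q^2 + 8.84*q + 0.13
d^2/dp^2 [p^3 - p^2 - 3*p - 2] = 6*p - 2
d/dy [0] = 0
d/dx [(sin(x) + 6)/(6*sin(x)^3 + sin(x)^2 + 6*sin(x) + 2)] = -(12*sin(x)^3 + 109*sin(x)^2 + 12*sin(x) + 34)*cos(x)/(6*sin(x)^3 + sin(x)^2 + 6*sin(x) + 2)^2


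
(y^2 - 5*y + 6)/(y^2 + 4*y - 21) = (y - 2)/(y + 7)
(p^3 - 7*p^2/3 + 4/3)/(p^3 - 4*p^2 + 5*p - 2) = (p + 2/3)/(p - 1)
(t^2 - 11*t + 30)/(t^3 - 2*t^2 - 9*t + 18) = (t^2 - 11*t + 30)/(t^3 - 2*t^2 - 9*t + 18)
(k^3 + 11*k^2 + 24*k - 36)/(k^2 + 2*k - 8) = (k^3 + 11*k^2 + 24*k - 36)/(k^2 + 2*k - 8)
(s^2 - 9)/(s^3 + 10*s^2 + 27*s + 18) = (s - 3)/(s^2 + 7*s + 6)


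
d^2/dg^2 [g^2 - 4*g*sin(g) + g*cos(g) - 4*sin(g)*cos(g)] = 4*g*sin(g) - g*cos(g) - 2*sin(g) + 8*sin(2*g) - 8*cos(g) + 2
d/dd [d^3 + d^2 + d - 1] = 3*d^2 + 2*d + 1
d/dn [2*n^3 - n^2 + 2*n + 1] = 6*n^2 - 2*n + 2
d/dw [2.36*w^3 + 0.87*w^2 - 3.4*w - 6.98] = 7.08*w^2 + 1.74*w - 3.4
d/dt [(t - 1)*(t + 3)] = 2*t + 2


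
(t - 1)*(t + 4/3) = t^2 + t/3 - 4/3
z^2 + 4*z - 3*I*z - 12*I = (z + 4)*(z - 3*I)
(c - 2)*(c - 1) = c^2 - 3*c + 2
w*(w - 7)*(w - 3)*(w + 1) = w^4 - 9*w^3 + 11*w^2 + 21*w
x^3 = x^3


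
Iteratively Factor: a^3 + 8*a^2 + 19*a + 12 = (a + 4)*(a^2 + 4*a + 3) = (a + 1)*(a + 4)*(a + 3)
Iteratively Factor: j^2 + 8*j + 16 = (j + 4)*(j + 4)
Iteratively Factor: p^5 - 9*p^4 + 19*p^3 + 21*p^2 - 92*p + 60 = (p - 2)*(p^4 - 7*p^3 + 5*p^2 + 31*p - 30) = (p - 3)*(p - 2)*(p^3 - 4*p^2 - 7*p + 10) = (p - 3)*(p - 2)*(p + 2)*(p^2 - 6*p + 5) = (p - 3)*(p - 2)*(p - 1)*(p + 2)*(p - 5)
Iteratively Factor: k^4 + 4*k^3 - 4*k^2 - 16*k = (k - 2)*(k^3 + 6*k^2 + 8*k) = k*(k - 2)*(k^2 + 6*k + 8) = k*(k - 2)*(k + 2)*(k + 4)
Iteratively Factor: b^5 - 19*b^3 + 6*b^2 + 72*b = (b - 3)*(b^4 + 3*b^3 - 10*b^2 - 24*b) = (b - 3)^2*(b^3 + 6*b^2 + 8*b) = (b - 3)^2*(b + 2)*(b^2 + 4*b) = (b - 3)^2*(b + 2)*(b + 4)*(b)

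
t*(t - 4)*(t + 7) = t^3 + 3*t^2 - 28*t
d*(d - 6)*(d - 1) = d^3 - 7*d^2 + 6*d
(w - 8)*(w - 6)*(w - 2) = w^3 - 16*w^2 + 76*w - 96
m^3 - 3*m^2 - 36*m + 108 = (m - 6)*(m - 3)*(m + 6)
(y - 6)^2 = y^2 - 12*y + 36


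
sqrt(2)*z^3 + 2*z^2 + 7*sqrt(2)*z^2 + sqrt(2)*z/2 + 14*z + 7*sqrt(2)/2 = (z + 7)*(z + sqrt(2)/2)*(sqrt(2)*z + 1)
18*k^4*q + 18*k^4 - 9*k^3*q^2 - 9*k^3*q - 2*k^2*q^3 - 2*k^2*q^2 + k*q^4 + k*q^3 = (-3*k + q)*(-2*k + q)*(3*k + q)*(k*q + k)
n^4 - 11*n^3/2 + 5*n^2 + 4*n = n*(n - 4)*(n - 2)*(n + 1/2)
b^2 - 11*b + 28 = (b - 7)*(b - 4)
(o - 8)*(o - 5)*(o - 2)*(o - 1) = o^4 - 16*o^3 + 81*o^2 - 146*o + 80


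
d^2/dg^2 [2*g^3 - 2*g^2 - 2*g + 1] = 12*g - 4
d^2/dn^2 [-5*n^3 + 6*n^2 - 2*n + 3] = 12 - 30*n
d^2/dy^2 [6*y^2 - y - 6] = 12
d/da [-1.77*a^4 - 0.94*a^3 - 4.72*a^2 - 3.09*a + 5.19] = -7.08*a^3 - 2.82*a^2 - 9.44*a - 3.09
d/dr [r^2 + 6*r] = 2*r + 6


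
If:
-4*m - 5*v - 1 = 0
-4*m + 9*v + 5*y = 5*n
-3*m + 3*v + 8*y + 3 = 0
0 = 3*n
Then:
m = -132/313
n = 0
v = 43/313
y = -183/313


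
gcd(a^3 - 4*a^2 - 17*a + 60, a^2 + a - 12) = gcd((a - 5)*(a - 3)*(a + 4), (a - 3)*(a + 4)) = a^2 + a - 12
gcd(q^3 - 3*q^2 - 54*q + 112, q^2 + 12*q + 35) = q + 7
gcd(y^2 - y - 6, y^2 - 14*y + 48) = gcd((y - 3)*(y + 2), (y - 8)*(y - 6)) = 1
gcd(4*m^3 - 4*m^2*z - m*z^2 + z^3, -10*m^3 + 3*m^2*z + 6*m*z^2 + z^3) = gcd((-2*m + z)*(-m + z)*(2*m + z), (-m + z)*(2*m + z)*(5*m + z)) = -2*m^2 + m*z + z^2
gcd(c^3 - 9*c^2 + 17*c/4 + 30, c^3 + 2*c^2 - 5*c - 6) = 1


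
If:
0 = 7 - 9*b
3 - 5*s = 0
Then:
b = 7/9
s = 3/5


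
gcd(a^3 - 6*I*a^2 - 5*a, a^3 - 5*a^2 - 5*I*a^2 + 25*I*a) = a^2 - 5*I*a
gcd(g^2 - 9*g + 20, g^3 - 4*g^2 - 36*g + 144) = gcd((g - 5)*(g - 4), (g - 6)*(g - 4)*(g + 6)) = g - 4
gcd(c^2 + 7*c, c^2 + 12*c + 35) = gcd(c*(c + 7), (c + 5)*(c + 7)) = c + 7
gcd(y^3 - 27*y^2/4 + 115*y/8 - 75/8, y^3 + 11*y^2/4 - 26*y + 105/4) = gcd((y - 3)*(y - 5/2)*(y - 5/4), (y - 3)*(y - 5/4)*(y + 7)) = y^2 - 17*y/4 + 15/4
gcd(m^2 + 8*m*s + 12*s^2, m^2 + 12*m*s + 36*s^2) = m + 6*s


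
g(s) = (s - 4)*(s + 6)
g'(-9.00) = -16.00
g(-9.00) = 39.00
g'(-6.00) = -10.00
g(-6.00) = 0.00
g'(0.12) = 2.24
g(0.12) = -23.75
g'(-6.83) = -11.66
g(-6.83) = 8.99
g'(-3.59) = -5.18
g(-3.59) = -18.29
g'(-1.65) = -1.30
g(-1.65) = -24.58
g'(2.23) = 6.46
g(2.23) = -14.57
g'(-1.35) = -0.70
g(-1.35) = -24.88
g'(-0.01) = 1.98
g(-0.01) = -24.02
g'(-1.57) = -1.14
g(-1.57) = -24.68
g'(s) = 2*s + 2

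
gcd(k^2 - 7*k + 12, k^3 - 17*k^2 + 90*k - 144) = k - 3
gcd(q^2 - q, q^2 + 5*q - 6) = q - 1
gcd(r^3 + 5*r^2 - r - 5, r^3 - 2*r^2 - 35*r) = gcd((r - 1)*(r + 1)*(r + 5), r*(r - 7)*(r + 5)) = r + 5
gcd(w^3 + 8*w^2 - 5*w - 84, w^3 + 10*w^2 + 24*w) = w + 4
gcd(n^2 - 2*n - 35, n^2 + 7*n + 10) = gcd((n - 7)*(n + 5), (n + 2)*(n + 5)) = n + 5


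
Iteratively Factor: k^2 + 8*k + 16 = (k + 4)*(k + 4)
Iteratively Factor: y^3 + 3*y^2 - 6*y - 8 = (y + 1)*(y^2 + 2*y - 8) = (y - 2)*(y + 1)*(y + 4)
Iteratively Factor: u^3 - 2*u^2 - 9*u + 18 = (u - 3)*(u^2 + u - 6) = (u - 3)*(u - 2)*(u + 3)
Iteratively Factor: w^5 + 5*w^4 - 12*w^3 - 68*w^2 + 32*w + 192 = (w - 2)*(w^4 + 7*w^3 + 2*w^2 - 64*w - 96) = (w - 3)*(w - 2)*(w^3 + 10*w^2 + 32*w + 32) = (w - 3)*(w - 2)*(w + 2)*(w^2 + 8*w + 16) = (w - 3)*(w - 2)*(w + 2)*(w + 4)*(w + 4)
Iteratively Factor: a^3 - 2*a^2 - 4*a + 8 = (a - 2)*(a^2 - 4) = (a - 2)^2*(a + 2)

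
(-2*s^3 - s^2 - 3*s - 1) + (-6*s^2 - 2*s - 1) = -2*s^3 - 7*s^2 - 5*s - 2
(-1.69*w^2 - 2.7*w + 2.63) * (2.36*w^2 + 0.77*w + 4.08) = -3.9884*w^4 - 7.6733*w^3 - 2.7674*w^2 - 8.9909*w + 10.7304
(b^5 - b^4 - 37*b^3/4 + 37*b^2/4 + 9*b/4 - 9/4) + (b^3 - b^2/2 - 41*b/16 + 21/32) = b^5 - b^4 - 33*b^3/4 + 35*b^2/4 - 5*b/16 - 51/32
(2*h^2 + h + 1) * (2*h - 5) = 4*h^3 - 8*h^2 - 3*h - 5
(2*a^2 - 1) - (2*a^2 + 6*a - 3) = 2 - 6*a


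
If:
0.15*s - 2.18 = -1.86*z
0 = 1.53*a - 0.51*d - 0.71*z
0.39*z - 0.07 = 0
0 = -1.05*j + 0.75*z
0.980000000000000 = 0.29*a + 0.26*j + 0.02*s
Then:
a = 2.42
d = 7.00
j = 0.13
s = 12.31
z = 0.18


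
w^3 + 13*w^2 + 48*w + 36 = (w + 1)*(w + 6)^2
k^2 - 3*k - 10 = (k - 5)*(k + 2)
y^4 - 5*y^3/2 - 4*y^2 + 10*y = y*(y - 5/2)*(y - 2)*(y + 2)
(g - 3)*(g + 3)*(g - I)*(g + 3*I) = g^4 + 2*I*g^3 - 6*g^2 - 18*I*g - 27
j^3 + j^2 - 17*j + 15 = (j - 3)*(j - 1)*(j + 5)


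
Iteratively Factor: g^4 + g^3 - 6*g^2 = (g)*(g^3 + g^2 - 6*g) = g*(g + 3)*(g^2 - 2*g) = g*(g - 2)*(g + 3)*(g)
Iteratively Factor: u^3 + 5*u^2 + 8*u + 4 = (u + 1)*(u^2 + 4*u + 4) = (u + 1)*(u + 2)*(u + 2)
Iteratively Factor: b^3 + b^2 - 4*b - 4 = (b - 2)*(b^2 + 3*b + 2) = (b - 2)*(b + 1)*(b + 2)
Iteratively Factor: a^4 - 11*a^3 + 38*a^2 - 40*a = (a - 2)*(a^3 - 9*a^2 + 20*a) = a*(a - 2)*(a^2 - 9*a + 20) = a*(a - 5)*(a - 2)*(a - 4)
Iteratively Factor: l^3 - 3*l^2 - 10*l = (l - 5)*(l^2 + 2*l) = l*(l - 5)*(l + 2)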